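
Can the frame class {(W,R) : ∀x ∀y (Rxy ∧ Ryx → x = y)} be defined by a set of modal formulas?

Modal frame validity is preserved under surjective bounded morphisms.
The 4-cycle (worlds 0,1,2,3 with 0→1→2→3→0) is antisymmetric. Sending even-indexed worlds to a and odd-indexed worlds to b is a surjective bounded morphism onto the two-world frame with a↔b, which is not antisymmetric.
So the class is not modally definable.

Not definable by any modal formula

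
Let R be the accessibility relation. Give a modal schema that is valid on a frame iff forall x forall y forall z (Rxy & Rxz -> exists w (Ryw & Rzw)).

This is convergence; the standard corresponding axiom is .2: ◇□r → □◇r.

◇□r → □◇r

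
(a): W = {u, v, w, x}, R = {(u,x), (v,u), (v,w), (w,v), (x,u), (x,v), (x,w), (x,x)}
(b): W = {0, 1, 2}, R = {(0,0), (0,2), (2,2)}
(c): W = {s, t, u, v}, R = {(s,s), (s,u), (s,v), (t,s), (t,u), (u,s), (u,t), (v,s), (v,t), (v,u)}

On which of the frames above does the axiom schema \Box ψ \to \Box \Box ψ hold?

Frame correspondent (Sahlqvist): \forall x \forall y \forall z (Rxy \wedge Ryz \to Rxz) — i.e. transitivity.
(a): fails — Rvw and Rwv but not Rvv.
(b): satisfies the condition.
(c): fails — Rut and Rtu but not Ruu.

(b)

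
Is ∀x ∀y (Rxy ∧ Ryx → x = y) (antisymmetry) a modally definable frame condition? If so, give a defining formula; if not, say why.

Any modally definable frame class is closed under surjective bounded morphisms.
The 4-cycle (worlds s,t,u,v with s→t→u→v→s) is antisymmetric. Sending even-indexed worlds to • and odd-indexed worlds to ∘ is a surjective bounded morphism onto the two-world frame with •↔∘, which is not antisymmetric.
So the class is not modally definable.

No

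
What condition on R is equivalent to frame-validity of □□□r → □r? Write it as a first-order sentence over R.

∀x ∀z (xRz → ∃w (xR³w ∧ z = w))

This is a Sahlqvist (Geach-type) schema ◇^0□^3r → □^1◇^0r.
First-order correspondent: ∀x ∀z (xRz → ∃w (xR³w ∧ z = w)).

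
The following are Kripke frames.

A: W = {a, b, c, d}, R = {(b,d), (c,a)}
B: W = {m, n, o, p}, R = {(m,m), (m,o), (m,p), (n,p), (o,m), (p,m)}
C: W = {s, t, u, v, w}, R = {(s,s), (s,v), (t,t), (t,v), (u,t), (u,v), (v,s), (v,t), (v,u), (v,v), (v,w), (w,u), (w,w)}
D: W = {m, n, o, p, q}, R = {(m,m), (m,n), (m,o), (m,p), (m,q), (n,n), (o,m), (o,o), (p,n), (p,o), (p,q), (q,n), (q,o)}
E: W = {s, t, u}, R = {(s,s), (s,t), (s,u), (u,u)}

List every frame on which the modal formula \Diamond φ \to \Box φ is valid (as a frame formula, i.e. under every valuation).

This is the axiom for partial functionality; its first-order frame correspondent is \forall x \forall y \forall z (Rxy \wedge Rxz \to y = z).
A: condition met.
B: fails — m sees both m and o.
C: fails — s sees both s and v.
D: fails — m sees both m and n.
E: fails — s sees both s and t.

A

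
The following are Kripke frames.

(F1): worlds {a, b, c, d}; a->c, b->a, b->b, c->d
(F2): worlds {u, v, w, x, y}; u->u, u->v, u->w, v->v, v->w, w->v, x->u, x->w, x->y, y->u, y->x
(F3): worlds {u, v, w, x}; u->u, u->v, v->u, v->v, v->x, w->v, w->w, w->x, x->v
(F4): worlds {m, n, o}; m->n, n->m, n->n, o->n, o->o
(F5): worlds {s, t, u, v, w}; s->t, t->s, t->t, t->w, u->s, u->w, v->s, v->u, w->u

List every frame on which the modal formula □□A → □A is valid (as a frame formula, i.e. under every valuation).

(F3), (F4)

This is the axiom for density; its first-order frame correspondent is ∀x ∀y (Rxy → ∃z (Rxz ∧ Rzy)).
(F1): fails — Rac but no z with Raz and Rzc.
(F2): fails — Ryx but no z with Ryz and Rzx.
(F3): ✓.
(F4): ✓.
(F5): fails — Ruw but no z with Ruz and Rzw.
Valid on: (F3), (F4).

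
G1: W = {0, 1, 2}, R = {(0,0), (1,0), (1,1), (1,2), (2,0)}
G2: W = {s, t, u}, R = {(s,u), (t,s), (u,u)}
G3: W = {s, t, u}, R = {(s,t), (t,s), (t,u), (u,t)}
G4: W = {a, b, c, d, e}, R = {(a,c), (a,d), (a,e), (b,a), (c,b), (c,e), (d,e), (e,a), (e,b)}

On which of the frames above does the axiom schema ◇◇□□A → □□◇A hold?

Frame correspondent (Sahlqvist): ∀x ∀y ∀z ((xR²y ∧ xR²z) → ∃w (yR²w ∧ zRw)) — i.e. a generalized confluence (Geach) condition.
G1: satisfies the condition.
G2: satisfies the condition.
G3: fails — sR²s, sR²s but no w with sR²w and sRw.
G4: fails — aR²b, aR²b but no w with bR²w and bRw.

G1, G2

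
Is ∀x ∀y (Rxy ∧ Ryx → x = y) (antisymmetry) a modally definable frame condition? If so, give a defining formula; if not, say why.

Modal frame validity is preserved under surjective bounded morphisms.
The 8-cycle (worlds w0,w1,w2,w3,w4,w5,w6,w7 with w0→w1→w2→w3→w4→w5→w6→w7→w0) is antisymmetric. Sending even-indexed worlds to • and odd-indexed worlds to ∘ is a surjective bounded morphism onto the two-world frame with •↔∘, which is not antisymmetric.
So the class is not modally definable.

Not definable by any modal formula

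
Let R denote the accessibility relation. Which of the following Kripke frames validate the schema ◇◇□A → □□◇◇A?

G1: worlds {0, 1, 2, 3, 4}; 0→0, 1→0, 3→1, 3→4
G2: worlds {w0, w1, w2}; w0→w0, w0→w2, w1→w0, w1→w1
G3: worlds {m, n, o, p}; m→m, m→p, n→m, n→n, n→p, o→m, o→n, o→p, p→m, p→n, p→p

This is the axiom for a generalized confluence (Geach) condition; its first-order frame correspondent is ∀x ∀y ∀z ((xR²y ∧ xR²z) → ∃w (yRw ∧ zR²w)).
G1: holds.
G2: fails — w0R²w0, w0R²w2 but no w with w0Rw and w2R²w.
G3: holds.
Valid on: G1, G3.

G1, G3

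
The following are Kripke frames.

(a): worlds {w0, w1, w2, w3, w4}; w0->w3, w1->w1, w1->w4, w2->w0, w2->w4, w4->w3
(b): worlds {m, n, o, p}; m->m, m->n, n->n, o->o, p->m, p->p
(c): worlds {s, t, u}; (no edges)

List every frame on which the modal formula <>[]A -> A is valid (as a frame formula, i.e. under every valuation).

The schema corresponds to symmetry: forall x forall y (Rxy -> Ryx).
(a): fails — Rw2w4 but not Rw4w2.
(b): fails — Rpm but not Rmp.
(c): ✓.

(c)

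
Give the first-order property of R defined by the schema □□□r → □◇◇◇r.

∀x ∀z (xRz → ∃w (xR³w ∧ zR³w))

This is a Sahlqvist (Geach-type) schema ◇^0□^3r → □^1◇^3r.
Minimal-valuation argument: fix x; take any y with xR^0y and any z with xR^1z. Set V(r) to the set of worlds R-reachable from y in exactly 3 steps. Then □^3r holds at y, so the antecedent holds at x; validity forces ◇^3r at z, giving a w with zR^3w and yR^3w.
First-order correspondent: ∀x ∀z (xRz → ∃w (xR³w ∧ zR³w)).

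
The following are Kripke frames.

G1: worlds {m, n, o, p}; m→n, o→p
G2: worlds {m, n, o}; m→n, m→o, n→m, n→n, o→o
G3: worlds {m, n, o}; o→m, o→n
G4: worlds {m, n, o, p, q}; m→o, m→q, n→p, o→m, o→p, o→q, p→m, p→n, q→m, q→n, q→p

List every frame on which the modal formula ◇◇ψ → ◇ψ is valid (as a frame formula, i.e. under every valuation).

G1, G3

The schema corresponds to transitivity: ∀x ∀y ∀z (Rxy ∧ Ryz → Rxz).
G1: ✓.
G2: fails — Rnm and Rmo but not Rno.
G3: ✓.
G4: fails — Rom and Rmo but not Roo.
Valid on: G1, G3.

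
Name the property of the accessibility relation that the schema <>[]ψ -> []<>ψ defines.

Convergence

This schema is the .2 axiom.
It corresponds to convergence: forall x forall y forall z (Rxy & Rxz -> exists w (Ryw & Rzw)).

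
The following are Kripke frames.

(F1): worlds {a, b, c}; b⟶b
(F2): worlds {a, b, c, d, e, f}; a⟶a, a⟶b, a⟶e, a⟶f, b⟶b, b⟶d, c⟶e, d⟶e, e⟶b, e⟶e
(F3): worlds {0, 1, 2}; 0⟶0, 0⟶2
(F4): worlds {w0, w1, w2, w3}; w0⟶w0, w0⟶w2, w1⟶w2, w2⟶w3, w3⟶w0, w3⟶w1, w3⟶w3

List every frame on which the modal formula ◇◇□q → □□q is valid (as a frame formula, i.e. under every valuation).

(F1)

The schema corresponds to a generalized confluence (Geach) condition: ∀x ∀y ∀z ((xR²y ∧ xR²z) → ∃w (yRw ∧ z = w)).
(F1): condition met.
(F2): fails — aR²a, aR²d but no w with aRw and d=w.
(F3): fails — 0R²2, 0R²0 but no w with 2Rw and 0=w.
(F4): fails — w0R²w0, w0R²w3 but no w with w0Rw and w3=w.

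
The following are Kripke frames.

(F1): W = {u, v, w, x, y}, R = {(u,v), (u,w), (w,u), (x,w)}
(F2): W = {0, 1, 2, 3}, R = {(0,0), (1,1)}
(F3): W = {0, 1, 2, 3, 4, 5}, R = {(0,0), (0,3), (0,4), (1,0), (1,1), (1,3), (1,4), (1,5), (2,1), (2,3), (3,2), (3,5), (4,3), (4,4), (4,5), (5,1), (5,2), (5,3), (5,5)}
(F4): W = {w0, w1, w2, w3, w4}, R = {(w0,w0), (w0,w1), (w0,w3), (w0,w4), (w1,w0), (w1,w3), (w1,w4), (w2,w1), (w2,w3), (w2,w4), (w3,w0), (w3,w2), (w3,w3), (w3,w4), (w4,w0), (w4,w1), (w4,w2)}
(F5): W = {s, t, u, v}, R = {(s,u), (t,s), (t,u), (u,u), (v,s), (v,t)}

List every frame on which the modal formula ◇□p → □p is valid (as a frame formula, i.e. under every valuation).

The schema corresponds to the Euclidean property: ∀x ∀y ∀z (Rxy ∧ Rxz → Ryz).
(F1): fails — Ruv and Ruv but not Rvv.
(F2): condition met.
(F3): fails — R03 and R00 but not R30.
(F4): fails — Rw0w4 and Rw0w4 but not Rw4w4.
(F5): fails — Rts and Rts but not Rss.
Valid on: (F2).

(F2)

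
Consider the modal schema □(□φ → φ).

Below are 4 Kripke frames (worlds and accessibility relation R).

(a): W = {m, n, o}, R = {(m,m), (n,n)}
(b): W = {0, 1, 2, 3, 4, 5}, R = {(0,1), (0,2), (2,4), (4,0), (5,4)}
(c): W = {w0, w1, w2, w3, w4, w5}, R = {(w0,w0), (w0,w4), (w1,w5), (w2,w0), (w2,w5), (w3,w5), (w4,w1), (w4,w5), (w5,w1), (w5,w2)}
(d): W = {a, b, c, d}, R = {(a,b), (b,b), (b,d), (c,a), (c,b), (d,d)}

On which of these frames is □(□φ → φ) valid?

(a)

This is the axiom for shift-reflexivity; its first-order frame correspondent is ∀x ∀y (Rxy → Ryy).
(a): ✓.
(b): fails — R02 but not R22.
(c): fails — Rw1w5 but not Rw5w5.
(d): fails — Rca but not Raa.
Valid on: (a).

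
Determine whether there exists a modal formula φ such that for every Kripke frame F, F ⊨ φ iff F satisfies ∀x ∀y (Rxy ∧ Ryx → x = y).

No

Any modally definable frame class is closed under surjective bounded morphisms.
The 8-cycle (worlds 0,1,2,3,4,5,6,7 with 0→1→2→3→4→5→6→7→0) is antisymmetric. Sending even-indexed worlds to s and odd-indexed worlds to t is a surjective bounded morphism onto the two-world frame with s↔t, which is not antisymmetric.
So the class is not modally definable.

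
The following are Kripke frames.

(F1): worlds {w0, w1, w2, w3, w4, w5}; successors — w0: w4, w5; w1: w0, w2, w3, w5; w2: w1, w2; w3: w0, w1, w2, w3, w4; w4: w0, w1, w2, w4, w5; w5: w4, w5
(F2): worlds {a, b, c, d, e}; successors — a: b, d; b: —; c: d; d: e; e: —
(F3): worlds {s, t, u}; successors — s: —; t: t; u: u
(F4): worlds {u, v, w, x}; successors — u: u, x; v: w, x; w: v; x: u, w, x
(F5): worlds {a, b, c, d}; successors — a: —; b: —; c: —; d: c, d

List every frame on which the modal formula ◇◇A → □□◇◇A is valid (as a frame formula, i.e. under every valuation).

(F3)

Frame correspondent (Sahlqvist): ∀x ∀y ∀z ((xR²y ∧ xR²z) → ∃w (y = w ∧ zR²w)) — i.e. a generalized confluence (Geach) condition.
(F1): fails — w0R²w4, w0R²w2 but no w with w4=w and w2R²w.
(F2): fails — aR²e, aR²e but no w with e=w and eR²w.
(F3): satisfies the condition.
(F4): fails — uR²u, uR²w but no t with u=t and wR²t.
(F5): fails — dR²c, dR²c but no w with c=w and cR²w.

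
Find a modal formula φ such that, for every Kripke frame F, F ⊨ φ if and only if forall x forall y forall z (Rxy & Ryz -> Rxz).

□r → □□r

The condition is transitivity. The 4 schema □r → □□r defines it.
Suppose □r→□□r is valid. Take Rxy, Ryz and set V(r)={w : Rxw}. Then □r at x, so □□r at x, so □r at y, so r at z, i.e. Rxz.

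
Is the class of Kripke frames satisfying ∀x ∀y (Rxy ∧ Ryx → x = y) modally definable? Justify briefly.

Not definable by any modal formula

If a class were modally definable it would be closed under surjective bounded morphisms (Goldblatt–Thomason).
The 8-cycle (worlds s,t,u,v,w,x,y,z with s→t→u→v→w→x→y→z→s) is antisymmetric. Sending even-indexed worlds to a and odd-indexed worlds to b is a surjective bounded morphism onto the two-world frame with a↔b, which is not antisymmetric.
So no modal formula (or set of formulas) defines exactly the antisymmetric frames.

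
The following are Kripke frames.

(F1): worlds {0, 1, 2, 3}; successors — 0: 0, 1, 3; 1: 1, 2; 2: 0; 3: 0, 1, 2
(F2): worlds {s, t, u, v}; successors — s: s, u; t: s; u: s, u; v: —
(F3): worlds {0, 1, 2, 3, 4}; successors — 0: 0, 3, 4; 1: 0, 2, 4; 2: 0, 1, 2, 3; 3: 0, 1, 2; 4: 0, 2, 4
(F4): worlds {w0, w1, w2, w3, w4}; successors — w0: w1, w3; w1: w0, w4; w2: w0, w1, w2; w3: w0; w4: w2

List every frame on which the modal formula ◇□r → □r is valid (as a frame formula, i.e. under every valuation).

(F2)

The schema corresponds to the Euclidean property: ∀x ∀y ∀z (Rxy ∧ Rxz → Ryz).
(F1): fails — R01 and R00 but not R10.
(F2): satisfies the condition.
(F3): fails — R04 and R03 but not R43.
(F4): fails — Rw0w1 and Rw0w1 but not Rw1w1.
Valid on: (F2).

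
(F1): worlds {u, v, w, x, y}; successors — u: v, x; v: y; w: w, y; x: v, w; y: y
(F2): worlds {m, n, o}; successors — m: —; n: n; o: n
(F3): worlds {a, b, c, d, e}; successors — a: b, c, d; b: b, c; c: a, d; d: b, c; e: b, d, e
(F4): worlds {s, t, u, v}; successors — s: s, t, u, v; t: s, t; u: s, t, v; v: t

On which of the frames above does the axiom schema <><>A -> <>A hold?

(F2)

Frame correspondent (Sahlqvist): forall x forall y forall z (Rxy & Ryz -> Rxz) — i.e. transitivity.
(F1): fails — Ruv and Rvy but not Ruy.
(F2): holds.
(F3): fails — Rbc and Rcd but not Rbd.
(F4): fails — Rus and Rsu but not Ruu.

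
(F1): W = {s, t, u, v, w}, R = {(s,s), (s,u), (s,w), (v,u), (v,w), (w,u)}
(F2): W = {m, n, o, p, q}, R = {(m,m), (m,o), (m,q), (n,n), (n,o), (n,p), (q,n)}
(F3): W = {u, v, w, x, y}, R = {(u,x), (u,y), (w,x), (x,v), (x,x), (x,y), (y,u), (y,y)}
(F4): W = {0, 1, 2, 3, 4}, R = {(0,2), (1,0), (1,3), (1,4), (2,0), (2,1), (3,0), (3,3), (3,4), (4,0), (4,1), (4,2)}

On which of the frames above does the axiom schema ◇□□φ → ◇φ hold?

The schema corresponds to a generalized confluence (Geach) condition: ∀x ∀y (xRy → ∃w (yR²w ∧ xRw)).
(F1): fails — sRu but no w* with uR²w* and sRw*.
(F2): fails — mRo but no w with oR²w and mRw.
(F3): fails — xRv but no t with vR²t and xRt.
(F4): satisfies the condition.

(F4)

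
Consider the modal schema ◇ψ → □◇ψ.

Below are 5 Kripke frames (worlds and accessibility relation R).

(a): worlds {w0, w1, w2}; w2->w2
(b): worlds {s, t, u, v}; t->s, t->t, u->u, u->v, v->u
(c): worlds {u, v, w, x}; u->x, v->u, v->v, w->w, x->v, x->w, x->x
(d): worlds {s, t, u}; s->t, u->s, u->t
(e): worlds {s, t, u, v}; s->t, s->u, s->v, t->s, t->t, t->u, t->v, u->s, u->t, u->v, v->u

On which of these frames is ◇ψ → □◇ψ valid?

Frame correspondent (Sahlqvist): ∀x ∀y ∀z (Rxy ∧ Rxz → Ryz) — i.e. the Euclidean property.
(a): satisfies the condition.
(b): fails — Rts and Rts but not Rss.
(c): fails — Rvu and Rvv but not Ruv.
(d): fails — Rst and Rst but not Rtt.
(e): fails — Rsv and Rsv but not Rvv.

(a)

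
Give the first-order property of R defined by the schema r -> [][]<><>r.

forall x forall z (x R^2 z -> exists w (x = w & z R^2 w))

This is a Sahlqvist (Geach-type) schema ◇^0□^0r → □^2◇^2r.
Minimal-valuation argument: fix x; take any y with xR^0y and any z with xR^2z. Set V(r) to the set of worlds R-reachable from y in exactly 0 steps. Then □^0r holds at y, so the antecedent holds at x; validity forces ◇^2r at z, giving a w with zR^2w and yR^0w.
First-order correspondent: forall x forall z (x R^2 z -> exists w (x = w & z R^2 w)).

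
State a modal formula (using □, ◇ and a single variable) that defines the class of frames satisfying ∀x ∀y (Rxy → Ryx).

The condition is symmetry. The B schema r → □◇r defines it.
Suppose r→□◇r is valid. Take Rxy and set V(r)={x}. Then r at x, so □◇r at x, so ◇r at y, so some z with Ryz has r; z=x, i.e. Ryx.

r → □◇r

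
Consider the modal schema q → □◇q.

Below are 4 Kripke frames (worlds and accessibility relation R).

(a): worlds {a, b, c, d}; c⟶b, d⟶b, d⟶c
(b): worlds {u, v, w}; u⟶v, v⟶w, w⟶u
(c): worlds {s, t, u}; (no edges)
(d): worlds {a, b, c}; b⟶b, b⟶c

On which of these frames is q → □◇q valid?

(c)

Frame correspondent (Sahlqvist): ∀x ∀y (Rxy → Ryx) — i.e. symmetry.
(a): fails — Rdb but not Rbd.
(b): fails — Ruv but not Rvu.
(c): condition met.
(d): fails — Rbc but not Rcb.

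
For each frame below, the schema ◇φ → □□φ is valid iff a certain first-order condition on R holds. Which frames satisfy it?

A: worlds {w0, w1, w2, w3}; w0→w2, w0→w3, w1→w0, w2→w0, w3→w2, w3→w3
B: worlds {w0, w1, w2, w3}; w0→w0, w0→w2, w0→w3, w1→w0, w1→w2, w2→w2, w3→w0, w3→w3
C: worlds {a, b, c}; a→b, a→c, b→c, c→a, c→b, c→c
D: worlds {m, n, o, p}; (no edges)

This is the axiom for a generalized confluence (Geach) condition; its first-order frame correspondent is ∀x ∀y ∀z ((xRy ∧ xR²z) → ∃w (y = w ∧ z = w)).
A: fails — w0Rw2, w0R²w0 but w2 ≠ w0.
B: fails — w0Rw0, w0R²w2 but w0 ≠ w2.
C: fails — aRb, aR²a but b ≠ a.
D: holds.

D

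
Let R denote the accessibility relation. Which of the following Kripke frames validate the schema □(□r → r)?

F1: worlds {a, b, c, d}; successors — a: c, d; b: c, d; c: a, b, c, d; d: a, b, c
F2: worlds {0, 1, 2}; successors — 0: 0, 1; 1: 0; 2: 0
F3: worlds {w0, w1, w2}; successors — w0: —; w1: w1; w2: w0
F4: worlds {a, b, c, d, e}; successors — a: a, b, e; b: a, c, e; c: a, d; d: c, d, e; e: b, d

The schema corresponds to shift-reflexivity: ∀x ∀y (Rxy → Ryy).
F1: fails — Rcd but not Rdd.
F2: fails — R01 but not R11.
F3: fails — Rw2w0 but not Rw0w0.
F4: fails — Rbc but not Rcc.
Valid on no frame.

none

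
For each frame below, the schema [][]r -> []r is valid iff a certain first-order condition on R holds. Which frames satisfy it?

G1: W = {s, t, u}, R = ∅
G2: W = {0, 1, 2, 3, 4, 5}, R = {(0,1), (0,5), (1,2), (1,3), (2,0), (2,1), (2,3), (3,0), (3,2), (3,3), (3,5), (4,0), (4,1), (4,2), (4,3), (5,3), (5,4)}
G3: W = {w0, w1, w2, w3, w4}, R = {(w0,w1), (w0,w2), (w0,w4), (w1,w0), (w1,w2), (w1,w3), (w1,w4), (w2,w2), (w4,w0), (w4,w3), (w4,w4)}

G1

This is the axiom for density; its first-order frame correspondent is forall x forall y (Rxy -> exists z (Rxz & Rzy)).
G1: ✓.
G2: fails — R01 but no z with R0z and Rz1.
G3: fails — Rw0w1 but no z with Rw0z and Rzw1.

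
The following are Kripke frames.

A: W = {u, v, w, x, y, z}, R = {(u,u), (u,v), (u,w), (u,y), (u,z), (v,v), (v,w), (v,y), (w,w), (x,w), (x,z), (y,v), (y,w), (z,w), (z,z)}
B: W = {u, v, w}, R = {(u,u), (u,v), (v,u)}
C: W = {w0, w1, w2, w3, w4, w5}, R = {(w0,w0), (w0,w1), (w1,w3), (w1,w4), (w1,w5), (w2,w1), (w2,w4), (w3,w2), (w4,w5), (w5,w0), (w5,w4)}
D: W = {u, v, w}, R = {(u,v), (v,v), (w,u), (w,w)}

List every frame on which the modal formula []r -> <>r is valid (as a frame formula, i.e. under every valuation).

The schema corresponds to seriality: forall x exists y Rxy.
A: ✓.
B: fails — world w has no successor.
C: ✓.
D: ✓.

A, C, D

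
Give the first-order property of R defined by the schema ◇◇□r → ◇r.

This is a Sahlqvist (Geach-type) schema ◇^2□^1r → □^0◇^1r.
Minimal-valuation argument: fix x; take any y with xR^2y and any z with xR^0z. Set V(r) to the set of worlds R-reachable from y in exactly 1 step. Then □^1r holds at y, so the antecedent holds at x; validity forces ◇^1r at z, giving a w with zR^1w and yR^1w.
First-order correspondent: ∀x ∀y (xR²y → ∃w (yRw ∧ xRw)).

∀x ∀y (xR²y → ∃w (yRw ∧ xRw))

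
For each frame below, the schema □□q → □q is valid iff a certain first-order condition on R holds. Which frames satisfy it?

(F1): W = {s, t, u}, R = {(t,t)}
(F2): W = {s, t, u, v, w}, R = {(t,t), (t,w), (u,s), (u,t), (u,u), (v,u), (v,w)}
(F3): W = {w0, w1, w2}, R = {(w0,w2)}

(F1)

Frame correspondent (Sahlqvist): ∀x ∀y (Rxy → ∃z (Rxz ∧ Rzy)) — i.e. density.
(F1): ✓.
(F2): fails — Rvw but no z with Rvz and Rzw.
(F3): fails — Rw0w2 but no z with Rw0z and Rzw2.
Valid on: (F1).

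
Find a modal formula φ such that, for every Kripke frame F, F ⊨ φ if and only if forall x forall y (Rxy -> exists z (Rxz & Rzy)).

The condition is density. The C4 schema □□r → □r defines it.
Suppose □□r→□r is valid. Take Rxy and set V(r)={w : xR²w}. Then □□r at x, so □r at x, so r at y, i.e. ∃z(Rxz∧Rzy).

□□r → □r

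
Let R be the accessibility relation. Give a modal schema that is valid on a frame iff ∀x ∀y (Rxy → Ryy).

A defining formula is □(□r → r) (the T□ axiom).
Suppose □(□r→r) is valid. Take Rxy and set V(r)={w : Ryw}. Then at y, □r holds; since □(□r→r) at x, □r→r at y, so r at y, i.e. Ryy.

□(□r → r)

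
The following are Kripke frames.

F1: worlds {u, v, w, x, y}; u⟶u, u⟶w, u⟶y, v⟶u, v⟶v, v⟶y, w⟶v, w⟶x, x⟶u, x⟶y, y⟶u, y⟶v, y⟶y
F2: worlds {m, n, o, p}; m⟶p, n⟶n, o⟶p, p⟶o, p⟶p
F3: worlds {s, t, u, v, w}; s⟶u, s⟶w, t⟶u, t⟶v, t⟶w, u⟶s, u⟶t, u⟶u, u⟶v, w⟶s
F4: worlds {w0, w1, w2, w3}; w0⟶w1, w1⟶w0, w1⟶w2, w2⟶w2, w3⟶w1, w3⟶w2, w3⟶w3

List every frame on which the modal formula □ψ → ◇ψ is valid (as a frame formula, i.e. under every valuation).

Frame correspondent (Sahlqvist): ∀x ∃y Rxy — i.e. seriality.
F1: condition met.
F2: condition met.
F3: fails — world v has no successor.
F4: condition met.

F1, F2, F4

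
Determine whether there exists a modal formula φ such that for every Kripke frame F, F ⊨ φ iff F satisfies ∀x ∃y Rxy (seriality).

The condition is seriality. A defining modal formula is □r → ◇r.
Suppose □r→◇r is valid. At any x set V(r)=W. Then □r at x, so ◇r at x, so x has a successor.

Yes, by □r → ◇r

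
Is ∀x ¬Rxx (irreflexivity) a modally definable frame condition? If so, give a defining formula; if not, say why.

If a class were modally definable it would be closed under surjective bounded morphisms (Goldblatt–Thomason).
The 3-cycle (worlds w0,w1,w2 with w0→w1→w2→w0) is irreflexive, and the map sending every world to a single reflexive point • is a surjective bounded morphism (forth: every edge maps to (•,•); back: every world has a successor). So any modal formula valid on the 3-cycle is also valid on the reflexive point, which is not irreflexive.
So the class is not modally definable.

Not definable by any modal formula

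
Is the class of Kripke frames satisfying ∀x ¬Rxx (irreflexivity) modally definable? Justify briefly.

Any modally definable frame class is closed under surjective bounded morphisms.
The 2-cycle (worlds a,b with a→b→a) is irreflexive, and the map sending every world to a single reflexive point • is a surjective bounded morphism (forth: every edge maps to (•,•); back: every world has a successor). So any modal formula valid on the 2-cycle is also valid on the reflexive point, which is not irreflexive.
So the class is not modally definable.

Not modally definable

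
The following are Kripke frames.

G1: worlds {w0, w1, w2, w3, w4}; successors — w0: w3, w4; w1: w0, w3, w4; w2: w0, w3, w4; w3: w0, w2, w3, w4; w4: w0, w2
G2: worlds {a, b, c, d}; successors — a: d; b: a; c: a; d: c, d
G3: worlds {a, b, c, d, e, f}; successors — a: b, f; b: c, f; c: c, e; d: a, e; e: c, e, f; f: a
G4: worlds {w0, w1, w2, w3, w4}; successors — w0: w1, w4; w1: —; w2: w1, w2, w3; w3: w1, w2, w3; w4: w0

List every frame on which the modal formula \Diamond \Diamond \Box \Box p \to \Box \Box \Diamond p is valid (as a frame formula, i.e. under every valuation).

This is the axiom for a generalized confluence (Geach) condition; its first-order frame correspondent is \forall x \forall y \forall z ((x R^2 y \wedge x R^2 z) \to \exists w (y R^2 w \wedge zRw)).
G1: condition met.
G2: fails — aR²c, aR²c but no w with cR²w and cRw.
G3: fails — aR²c, aR²f but no w with cR²w and fRw.
G4: fails — w0R²w0, w0R²w0 but no w with w0R²w and w0Rw.

G1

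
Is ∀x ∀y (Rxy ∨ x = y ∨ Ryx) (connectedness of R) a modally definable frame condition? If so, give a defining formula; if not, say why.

Not definable by any modal formula

If a class were modally definable it would be closed under disjoint unions (Goldblatt–Thomason).
Take 3 disjoint single-world reflexive frames: each is trivially connected, but their disjoint union has 3 worlds with no edge between distinct components, so it is not connected.
So the class is not modally definable.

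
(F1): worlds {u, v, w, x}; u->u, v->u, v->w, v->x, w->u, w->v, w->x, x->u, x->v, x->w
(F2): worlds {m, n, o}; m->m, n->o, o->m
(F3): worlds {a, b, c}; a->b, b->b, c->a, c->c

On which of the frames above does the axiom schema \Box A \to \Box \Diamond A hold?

(F1)

Frame correspondent (Sahlqvist): \forall x \forall z (xRz \to \exists w (xRw \wedge zRw)) — i.e. a generalized confluence (Geach) condition.
(F1): condition met.
(F2): fails — nRo but no w with nRw and oRw.
(F3): fails — cRa but no w with cRw and aRw.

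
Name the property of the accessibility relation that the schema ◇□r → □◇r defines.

Suppose ◇□r→□◇r is valid. Take Rxy, Rxz and set V(r)={w : Ryw}. Then □r at y so ◇□r at x, so □◇r at x, so ◇r at z, giving w with Rzw and Ryw.

convergence: ∀x ∀y ∀z (Rxy ∧ Rxz → ∃w (Ryw ∧ Rzw))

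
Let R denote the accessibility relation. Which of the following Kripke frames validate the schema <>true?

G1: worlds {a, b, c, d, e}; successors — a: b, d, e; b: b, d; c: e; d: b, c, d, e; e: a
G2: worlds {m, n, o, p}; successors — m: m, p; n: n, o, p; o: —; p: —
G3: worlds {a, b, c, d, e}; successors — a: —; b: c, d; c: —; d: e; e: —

G1

Frame correspondent (Sahlqvist): forall x exists y Rxy — i.e. seriality.
G1: condition met.
G2: fails — world o has no successor.
G3: fails — world a has no successor.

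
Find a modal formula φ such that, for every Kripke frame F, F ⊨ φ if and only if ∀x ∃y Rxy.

□s → ◇s

A defining formula is □s → ◇s (the D axiom).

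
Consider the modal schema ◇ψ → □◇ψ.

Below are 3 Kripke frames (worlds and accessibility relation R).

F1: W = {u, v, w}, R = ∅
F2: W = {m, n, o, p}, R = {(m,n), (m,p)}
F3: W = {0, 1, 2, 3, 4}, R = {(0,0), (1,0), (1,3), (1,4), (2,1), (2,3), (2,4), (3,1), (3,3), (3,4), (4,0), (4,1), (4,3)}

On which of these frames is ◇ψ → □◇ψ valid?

F1

Frame correspondent (Sahlqvist): ∀x ∀y ∀z (Rxy ∧ Rxz → Ryz) — i.e. the Euclidean property.
F1: ✓.
F2: fails — Rmn and Rmn but not Rnn.
F3: fails — R10 and R14 but not R04.
Valid on: F1.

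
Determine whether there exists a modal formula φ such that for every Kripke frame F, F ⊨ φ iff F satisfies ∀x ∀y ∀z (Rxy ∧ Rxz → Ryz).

The condition is the Euclidean property. A defining modal formula is ◇p → □◇p.
Suppose ◇p→□◇p is valid. Take Rxy, Rxz and set V(p)={y}. Then ◇p at x, so □◇p at x, so ◇p at z, so some w with Rzw has p; w=y, i.e. Rzy. By symmetry of the argument, Ryz.

Yes, by ◇p → □◇p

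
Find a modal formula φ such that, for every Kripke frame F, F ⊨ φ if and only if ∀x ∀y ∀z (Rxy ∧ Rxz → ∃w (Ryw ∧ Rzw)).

The condition is convergence. The .2 schema ◇□ψ → □◇ψ defines it.
Suppose ◇□ψ→□◇ψ is valid. Take Rxy, Rxz and set V(ψ)={w : Ryw}. Then □ψ at y so ◇□ψ at x, so □◇ψ at x, so ◇ψ at z, giving w with Rzw and Ryw.

◇□ψ → □◇ψ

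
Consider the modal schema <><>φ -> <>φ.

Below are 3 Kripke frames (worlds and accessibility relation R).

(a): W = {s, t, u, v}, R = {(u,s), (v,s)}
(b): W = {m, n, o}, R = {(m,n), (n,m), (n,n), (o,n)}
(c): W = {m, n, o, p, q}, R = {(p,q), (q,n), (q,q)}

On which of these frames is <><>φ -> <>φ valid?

(a)

Frame correspondent (Sahlqvist): forall x forall y forall z (Rxy & Ryz -> Rxz) — i.e. transitivity.
(a): ✓.
(b): fails — Ron and Rnm but not Rom.
(c): fails — Rpq and Rqn but not Rpn.
Valid on: (a).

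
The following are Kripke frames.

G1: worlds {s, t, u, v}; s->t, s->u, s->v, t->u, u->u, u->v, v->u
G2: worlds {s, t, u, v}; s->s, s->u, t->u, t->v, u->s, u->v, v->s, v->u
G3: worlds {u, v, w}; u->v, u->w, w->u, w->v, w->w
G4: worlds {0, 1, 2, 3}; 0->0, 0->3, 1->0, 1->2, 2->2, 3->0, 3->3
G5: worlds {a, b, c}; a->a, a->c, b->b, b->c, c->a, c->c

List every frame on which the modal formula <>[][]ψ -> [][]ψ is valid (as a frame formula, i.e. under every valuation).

G1

This is the axiom for a generalized confluence (Geach) condition; its first-order frame correspondent is forall x forall y forall z ((xRy & x R^2 z) -> exists w (y R^2 w & z = w)).
G1: satisfies the condition.
G2: fails — sRu, sR²v but no w with uR²w and v=w.
G3: fails — uRv, uR²u but no t with vR²t and u=t.
G4: fails — 1R0, 1R²2 but no w with 0R²w and 2=w.
G5: fails — bRc, bR²b but no w with cR²w and b=w.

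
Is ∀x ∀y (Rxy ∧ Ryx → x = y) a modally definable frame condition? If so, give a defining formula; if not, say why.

Not modally definable

If a class were modally definable it would be closed under surjective bounded morphisms (Goldblatt–Thomason).
The 6-cycle (worlds a,b,c,d,e,f with a→b→c→d→e→f→a) is antisymmetric. Sending even-indexed worlds to • and odd-indexed worlds to ∘ is a surjective bounded morphism onto the two-world frame with •↔∘, which is not antisymmetric.
So no modal formula (or set of formulas) defines exactly the antisymmetric frames.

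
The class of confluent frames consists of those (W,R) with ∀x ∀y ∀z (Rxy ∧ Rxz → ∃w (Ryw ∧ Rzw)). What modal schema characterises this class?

◇□r → □◇r

A defining formula is ◇□r → □◇r (the .2 axiom).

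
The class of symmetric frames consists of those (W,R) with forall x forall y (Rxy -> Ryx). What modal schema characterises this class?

A defining formula is ψ → □◇ψ (the B axiom).
Suppose ψ→□◇ψ is valid. Take Rxy and set V(ψ)={x}. Then ψ at x, so □◇ψ at x, so ◇ψ at y, so some z with Ryz has ψ; z=x, i.e. Ryx.

ψ → □◇ψ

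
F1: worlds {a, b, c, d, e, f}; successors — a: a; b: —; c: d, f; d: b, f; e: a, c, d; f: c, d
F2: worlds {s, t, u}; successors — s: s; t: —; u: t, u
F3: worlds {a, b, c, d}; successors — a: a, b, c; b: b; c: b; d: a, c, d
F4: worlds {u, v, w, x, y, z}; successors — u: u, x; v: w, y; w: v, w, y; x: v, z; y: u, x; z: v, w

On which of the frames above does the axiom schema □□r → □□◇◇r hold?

F3, F4

The schema corresponds to a generalized confluence (Geach) condition: ∀x ∀z (xR²z → ∃w (xR²w ∧ zR²w)).
F1: fails — cR²b but no w with cR²w and bR²w.
F2: fails — uR²t but no w with uR²w and tR²w.
F3: condition met.
F4: condition met.
Valid on: F3, F4.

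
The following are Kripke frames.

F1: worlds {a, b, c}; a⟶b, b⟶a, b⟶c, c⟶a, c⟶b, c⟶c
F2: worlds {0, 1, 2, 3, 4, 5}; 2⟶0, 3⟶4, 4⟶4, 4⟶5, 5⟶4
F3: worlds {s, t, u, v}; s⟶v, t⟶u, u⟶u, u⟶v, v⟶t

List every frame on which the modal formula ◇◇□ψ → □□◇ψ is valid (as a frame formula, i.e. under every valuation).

F2

The schema corresponds to a generalized confluence (Geach) condition: ∀x ∀y ∀z ((xR²y ∧ xR²z) → ∃w (yRw ∧ zRw)).
F1: fails — bR²a, bR²b but no w with aRw and bRw.
F2: satisfies the condition.
F3: fails — tR²u, tR²v but no w with uRw and vRw.
Valid on: F2.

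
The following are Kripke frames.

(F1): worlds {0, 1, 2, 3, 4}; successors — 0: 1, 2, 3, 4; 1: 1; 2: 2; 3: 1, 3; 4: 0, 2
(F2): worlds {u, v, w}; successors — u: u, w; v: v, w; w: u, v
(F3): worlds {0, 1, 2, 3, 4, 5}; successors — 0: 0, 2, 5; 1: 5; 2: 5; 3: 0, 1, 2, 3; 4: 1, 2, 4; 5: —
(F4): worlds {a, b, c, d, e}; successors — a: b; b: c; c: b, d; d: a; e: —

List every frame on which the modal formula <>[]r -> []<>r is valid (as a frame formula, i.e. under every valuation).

(F2)

The schema corresponds to convergence: forall x forall y forall z (Rxy & Rxz -> exists w (Ryw & Rzw)).
(F1): fails — R02 and R01 but 2 and 1 have no common successor.
(F2): ✓.
(F3): fails — R00 and R05 but 0 and 5 have no common successor.
(F4): fails — Rcd and Rcb but d and b have no common successor.
Valid on: (F2).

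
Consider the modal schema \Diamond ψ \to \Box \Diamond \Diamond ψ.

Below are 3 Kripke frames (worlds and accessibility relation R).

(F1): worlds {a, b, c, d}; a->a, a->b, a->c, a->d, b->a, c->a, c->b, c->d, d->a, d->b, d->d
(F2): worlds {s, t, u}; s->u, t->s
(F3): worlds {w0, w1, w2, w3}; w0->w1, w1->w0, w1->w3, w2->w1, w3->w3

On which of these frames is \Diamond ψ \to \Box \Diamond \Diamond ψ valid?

The schema corresponds to a generalized confluence (Geach) condition: \forall x \forall y \forall z ((xRy \wedge xRz) \to \exists w (y = w \wedge z R^2 w)).
(F1): condition met.
(F2): fails — sRu, sRu but no w with u=w and uR²w.
(F3): fails — w1Rw0, w1Rw3 but no w with w0=w and w3R²w.
Valid on: (F1).

(F1)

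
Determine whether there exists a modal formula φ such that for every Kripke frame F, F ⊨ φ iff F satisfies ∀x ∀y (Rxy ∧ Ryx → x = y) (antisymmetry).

No — not modally definable

Modal frame validity is preserved under surjective bounded morphisms.
The 4-cycle (worlds a,b,c,d with a→b→c→d→a) is antisymmetric. Sending even-indexed worlds to s and odd-indexed worlds to t is a surjective bounded morphism onto the two-world frame with s↔t, which is not antisymmetric.
So the class is not modally definable.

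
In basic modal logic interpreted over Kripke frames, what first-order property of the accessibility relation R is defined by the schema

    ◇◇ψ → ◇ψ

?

This is frame-equivalent to □ψ → □□ψ (substitute ¬ψ for ψ and contrapose).
Suppose □ψ→□□ψ is valid. Take Rxy, Ryz and set V(ψ)={w : Rxw}. Then □ψ at x, so □□ψ at x, so □ψ at y, so ψ at z, i.e. Rxz.
Conversely, any frame satisfying ∀x ∀y ∀z (Rxy ∧ Ryz → Rxz) validates the schema.
Frame condition: ∀x ∀y ∀z (Rxy ∧ Ryz → Rxz).

Transitivity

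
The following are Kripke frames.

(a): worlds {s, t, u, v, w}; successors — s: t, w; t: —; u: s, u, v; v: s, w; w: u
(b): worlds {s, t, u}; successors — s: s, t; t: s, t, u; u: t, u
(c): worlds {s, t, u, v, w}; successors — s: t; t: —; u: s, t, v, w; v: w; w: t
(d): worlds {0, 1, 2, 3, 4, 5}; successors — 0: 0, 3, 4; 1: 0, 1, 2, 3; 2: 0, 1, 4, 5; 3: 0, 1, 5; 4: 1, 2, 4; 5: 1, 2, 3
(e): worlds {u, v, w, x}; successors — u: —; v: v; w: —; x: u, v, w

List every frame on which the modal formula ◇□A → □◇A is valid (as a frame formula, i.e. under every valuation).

The schema corresponds to convergence: ∀x ∀y ∀z (Rxy ∧ Rxz → ∃w (Ryw ∧ Rzw)).
(a): fails — Rsw and Rst but w and t have no common successor.
(b): holds.
(c): fails — Rst and Rst but t and t have no common successor.
(d): holds.
(e): fails — Rxw and Rxw but w and w have no common successor.
Valid on: (b), (d).

(b), (d)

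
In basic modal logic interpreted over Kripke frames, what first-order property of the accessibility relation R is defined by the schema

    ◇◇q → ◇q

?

transitivity: ∀x ∀y ∀z (Rxy ∧ Ryz → Rxz)

Replacing q by ¬q and contraposing gives the equivalent schema □q → □□q.
Suppose □q→□□q is valid. Take Rxy, Ryz and set V(q)={w : Rxw}. Then □q at x, so □□q at x, so □q at y, so q at z, i.e. Rxz.
The converse is a direct semantic check.
So the correspondent is transitivity.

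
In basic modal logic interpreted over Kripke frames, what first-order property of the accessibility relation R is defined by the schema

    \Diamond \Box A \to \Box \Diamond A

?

convergence

Suppose ◇□A→□◇A is valid. Take Rxy, Rxz and set V(A)={w : Ryw}. Then □A at y so ◇□A at x, so □◇A at x, so ◇A at z, giving w with Rzw and Ryw.
Conversely, on a frame with convergence the schema holds at every world under every valuation.
So the correspondent is convergence.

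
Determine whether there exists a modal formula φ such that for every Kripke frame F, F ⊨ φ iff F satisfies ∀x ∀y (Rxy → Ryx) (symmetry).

Yes: it is symmetry, defined by the B schema p → □◇p.
Suppose p→□◇p is valid. Take Rxy and set V(p)={x}. Then p at x, so □◇p at x, so ◇p at y, so some z with Ryz has p; z=x, i.e. Ryx.

Yes — defined by p → □◇p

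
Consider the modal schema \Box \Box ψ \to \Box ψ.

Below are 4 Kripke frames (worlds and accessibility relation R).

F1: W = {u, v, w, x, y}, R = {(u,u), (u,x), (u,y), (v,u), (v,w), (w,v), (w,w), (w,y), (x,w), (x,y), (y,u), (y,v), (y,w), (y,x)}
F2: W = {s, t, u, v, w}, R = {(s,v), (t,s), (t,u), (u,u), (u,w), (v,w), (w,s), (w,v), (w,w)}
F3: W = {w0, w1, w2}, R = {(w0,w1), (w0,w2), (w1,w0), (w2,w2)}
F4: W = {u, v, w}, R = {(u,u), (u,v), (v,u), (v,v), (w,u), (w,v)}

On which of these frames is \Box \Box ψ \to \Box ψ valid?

This is the axiom for density; its first-order frame correspondent is \forall x \forall y (Rxy \to \exists z (Rxz \wedge Rzy)).
F1: satisfies the condition.
F2: fails — Rts but no z with Rtz and Rzs.
F3: fails — Rw0w1 but no z with Rw0z and Rzw1.
F4: satisfies the condition.
Valid on: F1, F4.

F1, F4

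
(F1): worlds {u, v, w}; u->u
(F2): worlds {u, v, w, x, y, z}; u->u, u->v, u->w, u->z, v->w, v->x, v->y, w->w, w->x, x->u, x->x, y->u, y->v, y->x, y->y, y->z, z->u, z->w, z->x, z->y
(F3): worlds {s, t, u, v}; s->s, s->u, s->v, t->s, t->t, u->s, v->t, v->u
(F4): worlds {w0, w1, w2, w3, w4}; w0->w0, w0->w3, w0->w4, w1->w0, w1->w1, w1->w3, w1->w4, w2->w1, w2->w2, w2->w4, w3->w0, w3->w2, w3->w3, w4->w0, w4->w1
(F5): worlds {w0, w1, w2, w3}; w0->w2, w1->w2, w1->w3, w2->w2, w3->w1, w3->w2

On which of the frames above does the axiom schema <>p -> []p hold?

This is the axiom for partial functionality; its first-order frame correspondent is forall x forall y forall z (Rxy & Rxz -> y = z).
(F1): condition met.
(F2): fails — u sees both u and v.
(F3): fails — s sees both s and u.
(F4): fails — w0 sees both w0 and w3.
(F5): fails — w1 sees both w2 and w3.

(F1)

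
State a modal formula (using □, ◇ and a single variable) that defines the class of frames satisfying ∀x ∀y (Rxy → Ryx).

p → □◇p

This is symmetry; the standard corresponding axiom is B: p → □◇p.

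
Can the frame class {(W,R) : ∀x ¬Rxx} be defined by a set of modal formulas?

No

Modal frame validity is preserved under surjective bounded morphisms.
The 2-cycle (worlds w0,w1 with w0→w1→w0) is irreflexive, and the map sending every world to a single reflexive point • is a surjective bounded morphism (forth: every edge maps to (•,•); back: every world has a successor). So any modal formula valid on the 2-cycle is also valid on the reflexive point, which is not irreflexive.
So the class is not modally definable.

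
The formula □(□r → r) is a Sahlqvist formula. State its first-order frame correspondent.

Shift-reflexivity

This schema is the T□ axiom.
Its frame correspondent is shift-reflexivity — ∀x ∀y (Rxy → Ryy).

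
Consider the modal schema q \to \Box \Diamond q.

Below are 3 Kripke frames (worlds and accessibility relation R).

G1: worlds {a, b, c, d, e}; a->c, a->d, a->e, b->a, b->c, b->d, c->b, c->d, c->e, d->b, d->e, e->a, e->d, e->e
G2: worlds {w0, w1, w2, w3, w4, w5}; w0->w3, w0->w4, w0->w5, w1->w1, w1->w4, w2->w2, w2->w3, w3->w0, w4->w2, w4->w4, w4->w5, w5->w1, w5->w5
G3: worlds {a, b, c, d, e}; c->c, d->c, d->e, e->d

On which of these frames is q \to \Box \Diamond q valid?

none

This is the axiom for symmetry; its first-order frame correspondent is \forall x \forall y (Rxy \to Ryx).
G1: fails — Rcd but not Rdc.
G2: fails — Rw0w4 but not Rw4w0.
G3: fails — Rdc but not Rcd.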